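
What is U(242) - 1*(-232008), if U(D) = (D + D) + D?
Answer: 232734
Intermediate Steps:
U(D) = 3*D (U(D) = 2*D + D = 3*D)
U(242) - 1*(-232008) = 3*242 - 1*(-232008) = 726 + 232008 = 232734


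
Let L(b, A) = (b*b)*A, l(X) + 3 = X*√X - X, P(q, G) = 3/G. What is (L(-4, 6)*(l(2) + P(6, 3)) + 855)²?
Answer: 295569 + 180864*√2 ≈ 5.5135e+5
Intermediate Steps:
l(X) = -3 + X^(3/2) - X (l(X) = -3 + (X*√X - X) = -3 + (X^(3/2) - X) = -3 + X^(3/2) - X)
L(b, A) = A*b² (L(b, A) = b²*A = A*b²)
(L(-4, 6)*(l(2) + P(6, 3)) + 855)² = ((6*(-4)²)*((-3 + 2^(3/2) - 1*2) + 3/3) + 855)² = ((6*16)*((-3 + 2*√2 - 2) + 3*(⅓)) + 855)² = (96*((-5 + 2*√2) + 1) + 855)² = (96*(-4 + 2*√2) + 855)² = ((-384 + 192*√2) + 855)² = (471 + 192*√2)²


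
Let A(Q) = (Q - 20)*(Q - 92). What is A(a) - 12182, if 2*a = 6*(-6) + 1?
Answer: -32303/4 ≈ -8075.8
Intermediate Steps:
a = -35/2 (a = (6*(-6) + 1)/2 = (-36 + 1)/2 = (½)*(-35) = -35/2 ≈ -17.500)
A(Q) = (-92 + Q)*(-20 + Q) (A(Q) = (-20 + Q)*(-92 + Q) = (-92 + Q)*(-20 + Q))
A(a) - 12182 = (1840 + (-35/2)² - 112*(-35/2)) - 12182 = (1840 + 1225/4 + 1960) - 12182 = 16425/4 - 12182 = -32303/4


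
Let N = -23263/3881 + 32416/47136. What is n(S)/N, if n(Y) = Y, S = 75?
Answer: -428753475/30334946 ≈ -14.134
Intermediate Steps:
N = -30334946/5716713 (N = -23263*1/3881 + 32416*(1/47136) = -23263/3881 + 1013/1473 = -30334946/5716713 ≈ -5.3064)
n(S)/N = 75/(-30334946/5716713) = 75*(-5716713/30334946) = -428753475/30334946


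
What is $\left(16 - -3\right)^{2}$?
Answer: $361$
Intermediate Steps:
$\left(16 - -3\right)^{2} = \left(16 + 3\right)^{2} = 19^{2} = 361$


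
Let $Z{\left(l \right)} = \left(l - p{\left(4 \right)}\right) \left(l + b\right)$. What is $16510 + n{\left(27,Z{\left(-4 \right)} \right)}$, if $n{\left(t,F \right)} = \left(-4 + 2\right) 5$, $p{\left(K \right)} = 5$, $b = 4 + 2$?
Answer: $16500$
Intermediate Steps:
$b = 6$
$Z{\left(l \right)} = \left(-5 + l\right) \left(6 + l\right)$ ($Z{\left(l \right)} = \left(l - 5\right) \left(l + 6\right) = \left(l - 5\right) \left(6 + l\right) = \left(-5 + l\right) \left(6 + l\right)$)
$n{\left(t,F \right)} = -10$ ($n{\left(t,F \right)} = \left(-2\right) 5 = -10$)
$16510 + n{\left(27,Z{\left(-4 \right)} \right)} = 16510 - 10 = 16500$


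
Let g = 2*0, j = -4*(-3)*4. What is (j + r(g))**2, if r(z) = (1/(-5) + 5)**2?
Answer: 3154176/625 ≈ 5046.7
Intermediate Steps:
j = 48 (j = 12*4 = 48)
g = 0
r(z) = 576/25 (r(z) = (-1/5 + 5)**2 = (24/5)**2 = 576/25)
(j + r(g))**2 = (48 + 576/25)**2 = (1776/25)**2 = 3154176/625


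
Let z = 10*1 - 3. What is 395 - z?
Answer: 388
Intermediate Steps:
z = 7 (z = 10 - 3 = 7)
395 - z = 395 - 1*7 = 395 - 7 = 388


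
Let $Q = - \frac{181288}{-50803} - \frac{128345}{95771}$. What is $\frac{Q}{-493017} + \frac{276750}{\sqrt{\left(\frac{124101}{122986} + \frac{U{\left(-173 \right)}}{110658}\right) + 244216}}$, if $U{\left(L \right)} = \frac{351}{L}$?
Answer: $- \frac{3613940671}{799583863476307} + \frac{276750 \sqrt{9401185216898612711201679547}}{47915856823965761} \approx 560.01$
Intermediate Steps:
$Q = \frac{10841822013}{4865454113}$ ($Q = \left(-181288\right) \left(- \frac{1}{50803}\right) - \frac{128345}{95771} = \frac{181288}{50803} - \frac{128345}{95771} = \frac{10841822013}{4865454113} \approx 2.2283$)
$\frac{Q}{-493017} + \frac{276750}{\sqrt{\left(\frac{124101}{122986} + \frac{U{\left(-173 \right)}}{110658}\right) + 244216}} = \frac{10841822013}{4865454113 \left(-493017\right)} + \frac{276750}{\sqrt{\left(\frac{124101}{122986} + \frac{351 \frac{1}{-173}}{110658}\right) + 244216}} = \frac{10841822013}{4865454113} \left(- \frac{1}{493017}\right) + \frac{276750}{\sqrt{\left(124101 \cdot \frac{1}{122986} + 351 \left(- \frac{1}{173}\right) \frac{1}{110658}\right) + 244216}} = - \frac{3613940671}{799583863476307} + \frac{276750}{\sqrt{\left(\frac{124101}{122986} - \frac{117}{6381278}\right) + 244216}} = - \frac{3613940671}{799583863476307} + \frac{276750}{\sqrt{\frac{197977147929}{196201964027} + 244216}} = - \frac{3613940671}{799583863476307} + \frac{276750}{\sqrt{\frac{47915856823965761}{196201964027}}} = - \frac{3613940671}{799583863476307} + \frac{276750}{\frac{1}{196201964027} \sqrt{9401185216898612711201679547}} = - \frac{3613940671}{799583863476307} + 276750 \frac{\sqrt{9401185216898612711201679547}}{47915856823965761} = - \frac{3613940671}{799583863476307} + \frac{276750 \sqrt{9401185216898612711201679547}}{47915856823965761}$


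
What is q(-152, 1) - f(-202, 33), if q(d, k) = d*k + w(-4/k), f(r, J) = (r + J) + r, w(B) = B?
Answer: 215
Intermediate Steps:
f(r, J) = J + 2*r (f(r, J) = (J + r) + r = J + 2*r)
q(d, k) = -4/k + d*k (q(d, k) = d*k - 4/k = -4/k + d*k)
q(-152, 1) - f(-202, 33) = (-4/1 - 152*1) - (33 + 2*(-202)) = (-4*1 - 152) - (33 - 404) = (-4 - 152) - 1*(-371) = -156 + 371 = 215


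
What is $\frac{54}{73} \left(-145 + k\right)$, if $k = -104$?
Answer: $- \frac{13446}{73} \approx -184.19$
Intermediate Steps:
$\frac{54}{73} \left(-145 + k\right) = \frac{54}{73} \left(-145 - 104\right) = 54 \cdot \frac{1}{73} \left(-249\right) = \frac{54}{73} \left(-249\right) = - \frac{13446}{73}$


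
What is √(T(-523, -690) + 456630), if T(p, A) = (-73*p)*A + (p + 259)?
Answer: 46*I*√12234 ≈ 5087.9*I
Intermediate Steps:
T(p, A) = 259 + p - 73*A*p (T(p, A) = -73*A*p + (259 + p) = 259 + p - 73*A*p)
√(T(-523, -690) + 456630) = √((259 - 523 - 73*(-690)*(-523)) + 456630) = √((259 - 523 - 26343510) + 456630) = √(-26343774 + 456630) = √(-25887144) = 46*I*√12234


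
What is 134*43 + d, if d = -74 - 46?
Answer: 5642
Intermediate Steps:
d = -120
134*43 + d = 134*43 - 120 = 5762 - 120 = 5642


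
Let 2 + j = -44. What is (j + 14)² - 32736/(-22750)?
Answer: 11664368/11375 ≈ 1025.4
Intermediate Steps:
j = -46 (j = -2 - 44 = -46)
(j + 14)² - 32736/(-22750) = (-46 + 14)² - 32736/(-22750) = (-32)² - 32736*(-1)/22750 = 1024 - 1*(-16368/11375) = 1024 + 16368/11375 = 11664368/11375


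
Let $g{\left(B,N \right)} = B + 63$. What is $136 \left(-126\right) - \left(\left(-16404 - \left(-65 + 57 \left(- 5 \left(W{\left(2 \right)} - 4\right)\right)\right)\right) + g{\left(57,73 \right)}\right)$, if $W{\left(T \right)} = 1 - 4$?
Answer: $1078$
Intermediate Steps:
$W{\left(T \right)} = -3$
$g{\left(B,N \right)} = 63 + B$
$136 \left(-126\right) - \left(\left(-16404 - \left(-65 + 57 \left(- 5 \left(W{\left(2 \right)} - 4\right)\right)\right)\right) + g{\left(57,73 \right)}\right) = 136 \left(-126\right) - \left(\left(-16404 + \left(- 57 \left(- 5 \left(-3 - 4\right)\right) + 65\right)\right) + \left(63 + 57\right)\right) = -17136 - \left(\left(-16404 + \left(- 57 \left(\left(-5\right) \left(-7\right)\right) + 65\right)\right) + 120\right) = -17136 - \left(\left(-16404 + \left(\left(-57\right) 35 + 65\right)\right) + 120\right) = -17136 - \left(\left(-16404 + \left(-1995 + 65\right)\right) + 120\right) = -17136 - \left(\left(-16404 - 1930\right) + 120\right) = -17136 - \left(-18334 + 120\right) = -17136 - -18214 = -17136 + 18214 = 1078$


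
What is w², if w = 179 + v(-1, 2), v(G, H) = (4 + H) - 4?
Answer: 32761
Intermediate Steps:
v(G, H) = H
w = 181 (w = 179 + 2 = 181)
w² = 181² = 32761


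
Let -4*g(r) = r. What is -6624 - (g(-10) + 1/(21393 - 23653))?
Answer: -14975889/2260 ≈ -6626.5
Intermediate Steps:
g(r) = -r/4
-6624 - (g(-10) + 1/(21393 - 23653)) = -6624 - (-¼*(-10) + 1/(21393 - 23653)) = -6624 - (5/2 + 1/(-2260)) = -6624 - (5/2 - 1/2260) = -6624 - 1*5649/2260 = -6624 - 5649/2260 = -14975889/2260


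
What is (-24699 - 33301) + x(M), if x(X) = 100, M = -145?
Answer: -57900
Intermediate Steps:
(-24699 - 33301) + x(M) = (-24699 - 33301) + 100 = -58000 + 100 = -57900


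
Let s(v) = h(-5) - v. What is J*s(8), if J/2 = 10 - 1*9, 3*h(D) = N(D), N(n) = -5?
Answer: -58/3 ≈ -19.333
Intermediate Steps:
h(D) = -5/3 (h(D) = (⅓)*(-5) = -5/3)
s(v) = -5/3 - v
J = 2 (J = 2*(10 - 1*9) = 2*(10 - 9) = 2*1 = 2)
J*s(8) = 2*(-5/3 - 1*8) = 2*(-5/3 - 8) = 2*(-29/3) = -58/3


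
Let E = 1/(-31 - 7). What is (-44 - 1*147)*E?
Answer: 191/38 ≈ 5.0263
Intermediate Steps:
E = -1/38 (E = 1/(-38) = -1/38 ≈ -0.026316)
(-44 - 1*147)*E = (-44 - 1*147)*(-1/38) = (-44 - 147)*(-1/38) = -191*(-1/38) = 191/38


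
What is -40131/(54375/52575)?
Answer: -28131831/725 ≈ -38803.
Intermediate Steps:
-40131/(54375/52575) = -40131/(54375*(1/52575)) = -40131/725/701 = -40131*701/725 = -28131831/725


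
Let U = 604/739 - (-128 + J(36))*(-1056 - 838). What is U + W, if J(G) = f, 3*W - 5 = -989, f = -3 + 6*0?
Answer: -183598034/739 ≈ -2.4844e+5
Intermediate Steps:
f = -3 (f = -3 + 0 = -3)
W = -328 (W = 5/3 + (1/3)*(-989) = 5/3 - 989/3 = -328)
J(G) = -3
U = -183355642/739 (U = 604/739 - (-128 - 3)*(-1056 - 838) = 604*(1/739) - (-131)*(-1894) = 604/739 - 1*248114 = 604/739 - 248114 = -183355642/739 ≈ -2.4811e+5)
U + W = -183355642/739 - 328 = -183598034/739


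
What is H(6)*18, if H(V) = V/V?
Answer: 18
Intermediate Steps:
H(V) = 1
H(6)*18 = 1*18 = 18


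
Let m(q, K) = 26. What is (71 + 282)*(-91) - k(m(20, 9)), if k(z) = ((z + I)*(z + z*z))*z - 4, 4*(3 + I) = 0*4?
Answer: -451915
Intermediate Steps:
I = -3 (I = -3 + (0*4)/4 = -3 + (1/4)*0 = -3 + 0 = -3)
k(z) = -4 + z*(-3 + z)*(z + z**2) (k(z) = ((z - 3)*(z + z*z))*z - 4 = ((-3 + z)*(z + z**2))*z - 4 = z*(-3 + z)*(z + z**2) - 4 = -4 + z*(-3 + z)*(z + z**2))
(71 + 282)*(-91) - k(m(20, 9)) = (71 + 282)*(-91) - (-4 + 26**4 - 3*26**2 - 2*26**3) = 353*(-91) - (-4 + 456976 - 3*676 - 2*17576) = -32123 - (-4 + 456976 - 2028 - 35152) = -32123 - 1*419792 = -32123 - 419792 = -451915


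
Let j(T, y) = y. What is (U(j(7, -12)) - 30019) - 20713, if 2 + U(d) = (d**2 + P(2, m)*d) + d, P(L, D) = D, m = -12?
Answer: -50458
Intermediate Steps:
U(d) = -2 + d**2 - 11*d (U(d) = -2 + ((d**2 - 12*d) + d) = -2 + (d**2 - 11*d) = -2 + d**2 - 11*d)
(U(j(7, -12)) - 30019) - 20713 = ((-2 + (-12)**2 - 11*(-12)) - 30019) - 20713 = ((-2 + 144 + 132) - 30019) - 20713 = (274 - 30019) - 20713 = -29745 - 20713 = -50458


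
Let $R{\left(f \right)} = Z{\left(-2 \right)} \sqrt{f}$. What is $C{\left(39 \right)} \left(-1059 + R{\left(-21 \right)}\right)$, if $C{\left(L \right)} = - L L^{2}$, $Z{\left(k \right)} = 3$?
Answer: $62818821 - 177957 i \sqrt{21} \approx 6.2819 \cdot 10^{7} - 8.155 \cdot 10^{5} i$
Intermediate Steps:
$C{\left(L \right)} = - L^{3}$
$R{\left(f \right)} = 3 \sqrt{f}$
$C{\left(39 \right)} \left(-1059 + R{\left(-21 \right)}\right) = - 39^{3} \left(-1059 + 3 \sqrt{-21}\right) = \left(-1\right) 59319 \left(-1059 + 3 i \sqrt{21}\right) = - 59319 \left(-1059 + 3 i \sqrt{21}\right) = 62818821 - 177957 i \sqrt{21}$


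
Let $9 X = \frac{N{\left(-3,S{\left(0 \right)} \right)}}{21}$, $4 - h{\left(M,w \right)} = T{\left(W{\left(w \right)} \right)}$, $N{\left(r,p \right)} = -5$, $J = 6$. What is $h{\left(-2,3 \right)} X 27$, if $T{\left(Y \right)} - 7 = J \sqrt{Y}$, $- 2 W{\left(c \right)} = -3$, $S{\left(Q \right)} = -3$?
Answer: $\frac{15}{7} + \frac{15 \sqrt{6}}{7} \approx 7.3918$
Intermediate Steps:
$W{\left(c \right)} = \frac{3}{2}$ ($W{\left(c \right)} = \left(- \frac{1}{2}\right) \left(-3\right) = \frac{3}{2}$)
$T{\left(Y \right)} = 7 + 6 \sqrt{Y}$
$h{\left(M,w \right)} = -3 - 3 \sqrt{6}$ ($h{\left(M,w \right)} = 4 - \left(7 + 6 \sqrt{\frac{3}{2}}\right) = 4 - \left(7 + 6 \frac{\sqrt{6}}{2}\right) = 4 - \left(7 + 3 \sqrt{6}\right) = -3 - 3 \sqrt{6}$)
$X = - \frac{5}{189}$ ($X = \frac{\left(-5\right) \frac{1}{21}}{9} = \frac{1}{9} \left(- \frac{5}{21}\right) = - \frac{5}{189} \approx -0.026455$)
$h{\left(-2,3 \right)} X 27 = \left(-3 - 3 \sqrt{6}\right) \left(- \frac{5}{189}\right) 27 = \left(\frac{5}{63} + \frac{5 \sqrt{6}}{63}\right) 27 = \frac{15}{7} + \frac{15 \sqrt{6}}{7}$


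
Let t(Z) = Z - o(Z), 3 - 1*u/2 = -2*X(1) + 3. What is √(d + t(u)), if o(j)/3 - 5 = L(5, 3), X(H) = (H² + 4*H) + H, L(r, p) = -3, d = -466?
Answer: 8*I*√7 ≈ 21.166*I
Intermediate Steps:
X(H) = H² + 5*H
o(j) = 6 (o(j) = 15 + 3*(-3) = 15 - 9 = 6)
u = 24 (u = 6 - 2*(-2*(5 + 1) + 3) = 6 - 2*(-2*6 + 3) = 6 - 2*(-12 + 3) = 6 - 2*(-9) = 6 + 18 = 24)
t(Z) = -6 + Z (t(Z) = Z - 1*6 = Z - 6 = -6 + Z)
√(d + t(u)) = √(-466 + (-6 + 24)) = √(-466 + 18) = √(-448) = 8*I*√7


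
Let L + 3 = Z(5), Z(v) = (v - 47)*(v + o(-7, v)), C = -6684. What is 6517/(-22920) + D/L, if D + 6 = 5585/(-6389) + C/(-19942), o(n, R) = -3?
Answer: -2952398207309/14114417541640 ≈ -0.20918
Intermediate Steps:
D = -416564311/63704719 (D = -6 + (5585/(-6389) - 6684/(-19942)) = -6 + (5585*(-1/6389) - 6684*(-1/19942)) = -6 + (-5585/6389 + 3342/9971) = -6 - 34335997/63704719 = -416564311/63704719 ≈ -6.5390)
Z(v) = (-47 + v)*(-3 + v) (Z(v) = (v - 47)*(v - 3) = (-47 + v)*(-3 + v))
L = -87 (L = -3 + (141 + 5² - 50*5) = -3 + (141 + 25 - 250) = -3 - 84 = -87)
6517/(-22920) + D/L = 6517/(-22920) - 416564311/63704719/(-87) = 6517*(-1/22920) - 416564311/63704719*(-1/87) = -6517/22920 + 416564311/5542310553 = -2952398207309/14114417541640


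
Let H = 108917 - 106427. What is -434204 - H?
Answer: -436694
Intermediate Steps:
H = 2490
-434204 - H = -434204 - 1*2490 = -434204 - 2490 = -436694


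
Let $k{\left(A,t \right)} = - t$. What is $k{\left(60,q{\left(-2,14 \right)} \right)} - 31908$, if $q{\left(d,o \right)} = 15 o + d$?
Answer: $-32116$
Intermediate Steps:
$q{\left(d,o \right)} = d + 15 o$
$k{\left(60,q{\left(-2,14 \right)} \right)} - 31908 = - (-2 + 15 \cdot 14) - 31908 = - (-2 + 210) - 31908 = \left(-1\right) 208 - 31908 = -208 - 31908 = -32116$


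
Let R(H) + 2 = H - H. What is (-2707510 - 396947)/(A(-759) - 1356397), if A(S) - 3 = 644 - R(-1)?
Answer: 1034819/451916 ≈ 2.2898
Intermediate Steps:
R(H) = -2 (R(H) = -2 + (H - H) = -2 + 0 = -2)
A(S) = 649 (A(S) = 3 + (644 - 1*(-2)) = 3 + (644 + 2) = 3 + 646 = 649)
(-2707510 - 396947)/(A(-759) - 1356397) = (-2707510 - 396947)/(649 - 1356397) = -3104457/(-1355748) = -3104457*(-1/1355748) = 1034819/451916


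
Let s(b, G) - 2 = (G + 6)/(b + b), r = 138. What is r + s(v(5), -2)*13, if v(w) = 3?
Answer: 518/3 ≈ 172.67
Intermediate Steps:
s(b, G) = 2 + (6 + G)/(2*b) (s(b, G) = 2 + (G + 6)/(b + b) = 2 + (6 + G)/((2*b)) = 2 + (6 + G)*(1/(2*b)) = 2 + (6 + G)/(2*b))
r + s(v(5), -2)*13 = 138 + ((1/2)*(6 - 2 + 4*3)/3)*13 = 138 + ((1/2)*(1/3)*(6 - 2 + 12))*13 = 138 + ((1/2)*(1/3)*16)*13 = 138 + (8/3)*13 = 138 + 104/3 = 518/3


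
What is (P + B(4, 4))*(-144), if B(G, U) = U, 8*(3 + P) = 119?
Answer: -2286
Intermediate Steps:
P = 95/8 (P = -3 + (1/8)*119 = -3 + 119/8 = 95/8 ≈ 11.875)
(P + B(4, 4))*(-144) = (95/8 + 4)*(-144) = (127/8)*(-144) = -2286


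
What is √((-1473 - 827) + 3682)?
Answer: √1382 ≈ 37.175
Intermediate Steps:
√((-1473 - 827) + 3682) = √(-2300 + 3682) = √1382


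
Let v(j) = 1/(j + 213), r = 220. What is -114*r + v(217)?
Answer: -10784399/430 ≈ -25080.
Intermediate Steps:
v(j) = 1/(213 + j)
-114*r + v(217) = -114*220 + 1/(213 + 217) = -25080 + 1/430 = -10784399/430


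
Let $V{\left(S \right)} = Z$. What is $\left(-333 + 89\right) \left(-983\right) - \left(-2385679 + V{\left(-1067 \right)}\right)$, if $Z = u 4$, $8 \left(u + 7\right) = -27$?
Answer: $\frac{5251145}{2} \approx 2.6256 \cdot 10^{6}$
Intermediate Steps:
$u = - \frac{83}{8}$ ($u = -7 + \frac{1}{8} \left(-27\right) = -7 - \frac{27}{8} = - \frac{83}{8} \approx -10.375$)
$Z = - \frac{83}{2}$ ($Z = \left(- \frac{83}{8}\right) 4 = - \frac{83}{2} \approx -41.5$)
$V{\left(S \right)} = - \frac{83}{2}$
$\left(-333 + 89\right) \left(-983\right) - \left(-2385679 + V{\left(-1067 \right)}\right) = \left(-333 + 89\right) \left(-983\right) + \left(2385679 - - \frac{83}{2}\right) = \left(-244\right) \left(-983\right) + \left(2385679 + \frac{83}{2}\right) = 239852 + \frac{4771441}{2} = \frac{5251145}{2}$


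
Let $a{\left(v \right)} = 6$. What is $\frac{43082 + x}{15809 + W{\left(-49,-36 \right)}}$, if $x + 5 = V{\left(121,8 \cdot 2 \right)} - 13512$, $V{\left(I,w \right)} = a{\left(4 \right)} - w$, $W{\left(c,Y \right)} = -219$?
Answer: $\frac{5911}{3118} \approx 1.8958$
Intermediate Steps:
$V{\left(I,w \right)} = 6 - w$
$x = -13527$ ($x = -5 - \left(13506 + 16\right) = -5 + \left(\left(6 - 16\right) - 13512\right) = -5 - 13522 = -13527$)
$\frac{43082 + x}{15809 + W{\left(-49,-36 \right)}} = \frac{43082 - 13527}{15809 - 219} = \frac{29555}{15590} = 29555 \cdot \frac{1}{15590} = \frac{5911}{3118}$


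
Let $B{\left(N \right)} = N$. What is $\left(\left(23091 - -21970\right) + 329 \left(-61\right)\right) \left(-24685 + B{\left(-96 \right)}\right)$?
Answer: $-619326752$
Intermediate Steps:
$\left(\left(23091 - -21970\right) + 329 \left(-61\right)\right) \left(-24685 + B{\left(-96 \right)}\right) = \left(\left(23091 - -21970\right) + 329 \left(-61\right)\right) \left(-24685 - 96\right) = \left(\left(23091 + 21970\right) - 20069\right) \left(-24781\right) = \left(45061 - 20069\right) \left(-24781\right) = 24992 \left(-24781\right) = -619326752$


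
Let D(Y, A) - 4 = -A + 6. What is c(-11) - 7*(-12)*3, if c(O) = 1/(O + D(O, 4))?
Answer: 1259/5 ≈ 251.80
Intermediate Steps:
D(Y, A) = 10 - A (D(Y, A) = 4 + (-A + 6) = 4 + (6 - A) = 10 - A)
c(O) = 1/(6 + O) (c(O) = 1/(O + (10 - 1*4)) = 1/(O + (10 - 4)) = 1/(O + 6) = 1/(6 + O))
c(-11) - 7*(-12)*3 = 1/(6 - 11) - 7*(-12)*3 = 1/(-5) + 84*3 = -⅕ + 252 = 1259/5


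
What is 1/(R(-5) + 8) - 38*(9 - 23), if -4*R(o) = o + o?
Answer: 11174/21 ≈ 532.10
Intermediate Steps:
R(o) = -o/2 (R(o) = -(o + o)/4 = -o/2)
1/(R(-5) + 8) - 38*(9 - 23) = 1/(-½*(-5) + 8) - 38*(9 - 23) = 1/(5/2 + 8) - 38*(-14) = 1/(21/2) + 532 = 2/21 + 532 = 11174/21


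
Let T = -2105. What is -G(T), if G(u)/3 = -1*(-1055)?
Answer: -3165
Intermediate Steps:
G(u) = 3165 (G(u) = 3*(-1*(-1055)) = 3*1055 = 3165)
-G(T) = -1*3165 = -3165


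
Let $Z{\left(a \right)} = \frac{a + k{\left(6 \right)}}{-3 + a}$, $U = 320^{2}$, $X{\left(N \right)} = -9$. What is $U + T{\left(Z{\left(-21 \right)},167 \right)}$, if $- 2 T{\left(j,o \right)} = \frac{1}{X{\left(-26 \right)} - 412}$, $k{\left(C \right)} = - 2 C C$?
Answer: $\frac{86220801}{842} \approx 1.024 \cdot 10^{5}$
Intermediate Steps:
$k{\left(C \right)} = - 2 C^{2}$
$U = 102400$
$Z{\left(a \right)} = \frac{-72 + a}{-3 + a}$ ($Z{\left(a \right)} = \frac{a - 2 \cdot 6^{2}}{-3 + a} = \frac{a - 72}{-3 + a} = \frac{-72 + a}{-3 + a}$)
$T{\left(j,o \right)} = \frac{1}{842}$ ($T{\left(j,o \right)} = - \frac{1}{2 \left(-9 - 412\right)} = - \frac{1}{2 \left(-421\right)} = \left(- \frac{1}{2}\right) \left(- \frac{1}{421}\right) = \frac{1}{842}$)
$U + T{\left(Z{\left(-21 \right)},167 \right)} = 102400 + \frac{1}{842} = \frac{86220801}{842}$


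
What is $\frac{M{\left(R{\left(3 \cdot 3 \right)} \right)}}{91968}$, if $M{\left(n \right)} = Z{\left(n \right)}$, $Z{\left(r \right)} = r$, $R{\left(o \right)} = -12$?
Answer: $- \frac{1}{7664} \approx -0.00013048$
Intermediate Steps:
$M{\left(n \right)} = n$
$\frac{M{\left(R{\left(3 \cdot 3 \right)} \right)}}{91968} = - \frac{12}{91968} = \left(-12\right) \frac{1}{91968} = - \frac{1}{7664}$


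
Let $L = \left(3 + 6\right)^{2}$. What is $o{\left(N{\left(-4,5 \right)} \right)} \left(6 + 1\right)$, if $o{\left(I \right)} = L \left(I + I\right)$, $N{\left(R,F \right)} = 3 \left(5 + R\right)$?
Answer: $3402$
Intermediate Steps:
$N{\left(R,F \right)} = 15 + 3 R$
$L = 81$ ($L = 9^{2} = 81$)
$o{\left(I \right)} = 162 I$ ($o{\left(I \right)} = 81 \left(I + I\right) = 81 \cdot 2 I = 162 I$)
$o{\left(N{\left(-4,5 \right)} \right)} \left(6 + 1\right) = 162 \left(15 + 3 \left(-4\right)\right) \left(6 + 1\right) = 162 \left(15 - 12\right) 7 = 162 \cdot 3 \cdot 7 = 486 \cdot 7 = 3402$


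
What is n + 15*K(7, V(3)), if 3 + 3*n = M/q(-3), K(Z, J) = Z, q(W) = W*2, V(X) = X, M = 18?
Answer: 103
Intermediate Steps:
q(W) = 2*W
n = -2 (n = -1 + (18/((2*(-3))))/3 = -1 + (18/(-6))/3 = -1 + (18*(-1/6))/3 = -1 + (1/3)*(-3) = -1 - 1 = -2)
n + 15*K(7, V(3)) = -2 + 15*7 = -2 + 105 = 103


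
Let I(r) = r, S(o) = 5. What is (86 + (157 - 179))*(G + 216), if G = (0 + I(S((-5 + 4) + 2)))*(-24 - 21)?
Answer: -576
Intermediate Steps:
G = -225 (G = (0 + 5)*(-24 - 21) = 5*(-45) = -225)
(86 + (157 - 179))*(G + 216) = (86 + (157 - 179))*(-225 + 216) = (86 - 22)*(-9) = 64*(-9) = -576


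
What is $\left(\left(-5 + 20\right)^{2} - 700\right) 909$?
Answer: $-431775$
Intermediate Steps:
$\left(\left(-5 + 20\right)^{2} - 700\right) 909 = \left(15^{2} - 700\right) 909 = \left(225 - 700\right) 909 = \left(-475\right) 909 = -431775$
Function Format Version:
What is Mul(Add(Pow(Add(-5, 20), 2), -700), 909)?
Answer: -431775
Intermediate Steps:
Mul(Add(Pow(Add(-5, 20), 2), -700), 909) = Mul(Add(Pow(15, 2), -700), 909) = Mul(Add(225, -700), 909) = Mul(-475, 909) = -431775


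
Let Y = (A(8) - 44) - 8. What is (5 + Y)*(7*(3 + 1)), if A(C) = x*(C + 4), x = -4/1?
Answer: -2660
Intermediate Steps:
x = -4 (x = -4*1 = -4)
A(C) = -16 - 4*C (A(C) = -4*(C + 4) = -4*(4 + C) = -16 - 4*C)
Y = -100 (Y = ((-16 - 4*8) - 44) - 8 = ((-16 - 32) - 44) - 8 = (-48 - 44) - 8 = -92 - 8 = -100)
(5 + Y)*(7*(3 + 1)) = (5 - 100)*(7*(3 + 1)) = -665*4 = -95*28 = -2660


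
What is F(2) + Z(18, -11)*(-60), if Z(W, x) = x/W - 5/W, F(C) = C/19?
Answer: 3046/57 ≈ 53.439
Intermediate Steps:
F(C) = C/19 (F(C) = C*(1/19) = C/19)
Z(W, x) = -5/W + x/W
F(2) + Z(18, -11)*(-60) = (1/19)*2 + ((-5 - 11)/18)*(-60) = 2/19 + ((1/18)*(-16))*(-60) = 2/19 - 8/9*(-60) = 2/19 + 160/3 = 3046/57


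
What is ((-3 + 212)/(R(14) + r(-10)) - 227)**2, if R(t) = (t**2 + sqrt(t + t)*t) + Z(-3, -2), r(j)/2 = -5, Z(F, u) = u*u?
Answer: 11934369454781/234273636 + 5054090041*sqrt(7)/58568409 ≈ 51170.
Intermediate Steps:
Z(F, u) = u**2
r(j) = -10 (r(j) = 2*(-5) = -10)
R(t) = 4 + t**2 + sqrt(2)*t**(3/2) (R(t) = (t**2 + sqrt(t + t)*t) + (-2)**2 = (t**2 + sqrt(2*t)*t) + 4 = (t**2 + (sqrt(2)*sqrt(t))*t) + 4 = (t**2 + sqrt(2)*t**(3/2)) + 4 = 4 + t**2 + sqrt(2)*t**(3/2))
((-3 + 212)/(R(14) + r(-10)) - 227)**2 = ((-3 + 212)/((4 + 14**2 + sqrt(2)*14**(3/2)) - 10) - 227)**2 = (209/((4 + 196 + sqrt(2)*(14*sqrt(14))) - 10) - 227)**2 = (209/((4 + 196 + 28*sqrt(7)) - 10) - 227)**2 = (209/((200 + 28*sqrt(7)) - 10) - 227)**2 = (209/(190 + 28*sqrt(7)) - 227)**2 = (-227 + 209/(190 + 28*sqrt(7)))**2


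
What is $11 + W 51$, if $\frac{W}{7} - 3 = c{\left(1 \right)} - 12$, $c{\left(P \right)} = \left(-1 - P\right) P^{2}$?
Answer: $-3916$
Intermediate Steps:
$c{\left(P \right)} = P^{2} \left(-1 - P\right)$
$W = -77$ ($W = 21 + 7 \left(1^{2} \left(-1 - 1\right) - 12\right) = 21 + 7 \left(1 \left(-1 - 1\right) - 12\right) = 21 + 7 \left(1 \left(-2\right) - 12\right) = 21 + 7 \left(-2 - 12\right) = 21 + 7 \left(-14\right) = 21 - 98 = -77$)
$11 + W 51 = 11 - 3927 = -3916$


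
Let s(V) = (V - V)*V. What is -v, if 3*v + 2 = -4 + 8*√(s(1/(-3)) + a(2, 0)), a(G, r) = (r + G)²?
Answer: -10/3 ≈ -3.3333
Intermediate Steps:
a(G, r) = (G + r)²
s(V) = 0 (s(V) = 0*V = 0)
v = 10/3 (v = -⅔ + (-4 + 8*√(0 + (2 + 0)²))/3 = -⅔ + (-4 + 8*√(0 + 2²))/3 = -⅔ + (-4 + 8*√(0 + 4))/3 = -⅔ + (-4 + 8*√4)/3 = -⅔ + (-4 + 8*2)/3 = -⅔ + (-4 + 16)/3 = -⅔ + (⅓)*12 = -⅔ + 4 = 10/3 ≈ 3.3333)
-v = -1*10/3 = -10/3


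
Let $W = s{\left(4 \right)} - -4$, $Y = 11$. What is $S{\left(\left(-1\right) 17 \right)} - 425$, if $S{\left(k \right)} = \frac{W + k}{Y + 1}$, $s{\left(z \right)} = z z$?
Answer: $- \frac{1699}{4} \approx -424.75$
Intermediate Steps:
$s{\left(z \right)} = z^{2}$
$W = 20$ ($W = 4^{2} - -4 = 16 + 4 = 20$)
$S{\left(k \right)} = \frac{5}{3} + \frac{k}{12}$ ($S{\left(k \right)} = \frac{20 + k}{11 + 1} = \frac{20 + k}{12} = \left(20 + k\right) \frac{1}{12} = \frac{5}{3} + \frac{k}{12}$)
$S{\left(\left(-1\right) 17 \right)} - 425 = \left(\frac{5}{3} + \frac{\left(-1\right) 17}{12}\right) - 425 = \left(\frac{5}{3} + \frac{1}{12} \left(-17\right)\right) - 425 = \left(\frac{5}{3} - \frac{17}{12}\right) - 425 = \frac{1}{4} - 425 = - \frac{1699}{4}$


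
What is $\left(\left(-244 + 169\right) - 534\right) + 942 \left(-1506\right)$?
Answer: $-1419261$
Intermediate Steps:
$\left(\left(-244 + 169\right) - 534\right) + 942 \left(-1506\right) = \left(-75 - 534\right) - 1418652 = -609 - 1418652 = -1419261$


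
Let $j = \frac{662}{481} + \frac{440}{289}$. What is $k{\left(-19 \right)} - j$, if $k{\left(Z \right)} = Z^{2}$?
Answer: $\frac{49779291}{139009} \approx 358.1$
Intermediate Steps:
$j = \frac{402958}{139009}$ ($j = 662 \cdot \frac{1}{481} + 440 \cdot \frac{1}{289} = \frac{662}{481} + \frac{440}{289} = \frac{402958}{139009} \approx 2.8988$)
$k{\left(-19 \right)} - j = \left(-19\right)^{2} - \frac{402958}{139009} = 361 - \frac{402958}{139009} = \frac{49779291}{139009}$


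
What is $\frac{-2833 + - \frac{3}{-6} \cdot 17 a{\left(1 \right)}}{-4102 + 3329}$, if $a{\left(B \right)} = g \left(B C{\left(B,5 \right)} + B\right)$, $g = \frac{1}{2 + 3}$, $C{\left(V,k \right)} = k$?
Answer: $\frac{14114}{3865} \approx 3.6517$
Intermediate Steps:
$g = \frac{1}{5} \approx 0.2$
$a{\left(B \right)} = \frac{6 B}{5}$ ($a{\left(B \right)} = \frac{B 5 + B}{5} = \frac{5 B + B}{5} = \frac{6 B}{5}$)
$\frac{-2833 + - \frac{3}{-6} \cdot 17 a{\left(1 \right)}}{-4102 + 3329} = \frac{-2833 + - \frac{3}{-6} \cdot 17 \cdot \frac{6}{5} \cdot 1}{-4102 + 3329} = \frac{-2833 + \left(-3\right) \left(- \frac{1}{6}\right) 17 \cdot \frac{6}{5}}{-773} = \left(-2833 + \frac{1}{2} \cdot 17 \cdot \frac{6}{5}\right) \left(- \frac{1}{773}\right) = \left(-2833 + \frac{17}{2} \cdot \frac{6}{5}\right) \left(- \frac{1}{773}\right) = \left(-2833 + \frac{51}{5}\right) \left(- \frac{1}{773}\right) = \left(- \frac{14114}{5}\right) \left(- \frac{1}{773}\right) = \frac{14114}{3865}$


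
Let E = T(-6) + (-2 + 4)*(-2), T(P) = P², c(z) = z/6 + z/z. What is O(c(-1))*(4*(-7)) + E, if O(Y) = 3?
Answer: -52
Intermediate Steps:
c(z) = 1 + z/6 (c(z) = z*(⅙) + 1 = z/6 + 1 = 1 + z/6)
E = 32 (E = (-6)² + (-2 + 4)*(-2) = 36 + 2*(-2) = 36 - 4 = 32)
O(c(-1))*(4*(-7)) + E = 3*(4*(-7)) + 32 = 3*(-28) + 32 = -84 + 32 = -52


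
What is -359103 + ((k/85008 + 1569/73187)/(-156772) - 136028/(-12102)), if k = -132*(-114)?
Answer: -8027695823083997283439/22355555654809608 ≈ -3.5909e+5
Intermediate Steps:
k = 15048
-359103 + ((k/85008 + 1569/73187)/(-156772) - 136028/(-12102)) = -359103 + ((15048/85008 + 1569/73187)/(-156772) - 136028/(-12102)) = -359103 + ((15048*(1/85008) + 1569*(1/73187))*(-1/156772) - 136028*(-1/12102)) = -359103 + ((57/322 + 1569/73187)*(-1/156772) + 68014/6051) = -359103 + ((4676877/23566214)*(-1/156772) + 68014/6051) = -359103 + (-4676877/3694522501208 + 68014/6051) = -359103 + 251279225097378185/22355555654809608 = -8027695823083997283439/22355555654809608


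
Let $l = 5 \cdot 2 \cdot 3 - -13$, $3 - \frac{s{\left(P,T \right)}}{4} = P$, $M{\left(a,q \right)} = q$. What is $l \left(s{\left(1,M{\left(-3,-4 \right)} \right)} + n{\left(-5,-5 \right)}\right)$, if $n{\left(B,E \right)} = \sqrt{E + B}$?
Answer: $344 + 43 i \sqrt{10} \approx 344.0 + 135.98 i$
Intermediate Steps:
$s{\left(P,T \right)} = 12 - 4 P$
$n{\left(B,E \right)} = \sqrt{B + E}$
$l = 43$ ($l = 10 \cdot 3 + 13 = 30 + 13 = 43$)
$l \left(s{\left(1,M{\left(-3,-4 \right)} \right)} + n{\left(-5,-5 \right)}\right) = 43 \left(\left(12 - 4\right) + \sqrt{-5 - 5}\right) = 43 \left(\left(12 - 4\right) + \sqrt{-10}\right) = 43 \left(8 + i \sqrt{10}\right) = 344 + 43 i \sqrt{10}$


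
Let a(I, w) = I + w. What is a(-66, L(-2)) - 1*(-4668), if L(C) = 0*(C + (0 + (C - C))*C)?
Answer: 4602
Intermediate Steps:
L(C) = 0 (L(C) = 0*(C + (0 + 0)*C) = 0*(C + 0*C) = 0*(C + 0) = 0*C = 0)
a(-66, L(-2)) - 1*(-4668) = (-66 + 0) - 1*(-4668) = -66 + 4668 = 4602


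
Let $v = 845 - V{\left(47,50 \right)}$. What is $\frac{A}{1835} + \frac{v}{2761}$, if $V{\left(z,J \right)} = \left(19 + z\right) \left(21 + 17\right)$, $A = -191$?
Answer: $- \frac{3578956}{5066435} \approx -0.70641$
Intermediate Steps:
$V{\left(z,J \right)} = 722 + 38 z$ ($V{\left(z,J \right)} = \left(19 + z\right) 38 = 722 + 38 z$)
$v = -1663$ ($v = 845 - \left(722 + 38 \cdot 47\right) = 845 - \left(722 + 1786\right) = 845 - 2508 = -1663$)
$\frac{A}{1835} + \frac{v}{2761} = - \frac{191}{1835} - \frac{1663}{2761} = - \frac{3578956}{5066435}$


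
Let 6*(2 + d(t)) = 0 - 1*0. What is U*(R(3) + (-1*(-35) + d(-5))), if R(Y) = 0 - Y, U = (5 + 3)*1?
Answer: 240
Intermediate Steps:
U = 8 (U = 8*1 = 8)
d(t) = -2 (d(t) = -2 + (0 - 1*0)/6 = -2 + (0 + 0)/6 = -2 + (⅙)*0 = -2 + 0 = -2)
R(Y) = -Y
U*(R(3) + (-1*(-35) + d(-5))) = 8*(-1*3 + (-1*(-35) - 2)) = 8*(-3 + (35 - 2)) = 8*(-3 + 33) = 8*30 = 240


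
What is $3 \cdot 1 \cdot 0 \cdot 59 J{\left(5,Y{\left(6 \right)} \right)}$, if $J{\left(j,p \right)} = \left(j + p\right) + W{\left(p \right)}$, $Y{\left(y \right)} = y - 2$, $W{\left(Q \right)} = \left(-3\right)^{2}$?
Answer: $0$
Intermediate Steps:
$W{\left(Q \right)} = 9$
$Y{\left(y \right)} = -2 + y$ ($Y{\left(y \right)} = y + \left(-5 + 3\right) = y - 2 = -2 + y$)
$J{\left(j,p \right)} = 9 + j + p$ ($J{\left(j,p \right)} = \left(j + p\right) + 9 = 9 + j + p$)
$3 \cdot 1 \cdot 0 \cdot 59 J{\left(5,Y{\left(6 \right)} \right)} = 3 \cdot 1 \cdot 0 \cdot 59 \left(9 + 5 + \left(-2 + 6\right)\right) = 3 \cdot 0 \cdot 59 \left(9 + 5 + 4\right) = 0 \cdot 59 \cdot 18 = 0 \cdot 18 = 0$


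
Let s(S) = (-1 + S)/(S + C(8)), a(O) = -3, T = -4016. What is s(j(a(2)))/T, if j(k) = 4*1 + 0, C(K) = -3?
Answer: -3/4016 ≈ -0.00074701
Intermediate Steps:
j(k) = 4 (j(k) = 4 + 0 = 4)
s(S) = (-1 + S)/(-3 + S) (s(S) = (-1 + S)/(S - 3) = (-1 + S)/(-3 + S))
s(j(a(2)))/T = ((-1 + 4)/(-3 + 4))/(-4016) = (3/1)*(-1/4016) = (1*3)*(-1/4016) = 3*(-1/4016) = -3/4016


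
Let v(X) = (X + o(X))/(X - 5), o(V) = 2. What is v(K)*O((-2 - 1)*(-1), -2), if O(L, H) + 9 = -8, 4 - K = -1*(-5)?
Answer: 17/6 ≈ 2.8333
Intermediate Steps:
K = -1 (K = 4 - (-1)*(-5) = 4 - 1*5 = 4 - 5 = -1)
v(X) = (2 + X)/(-5 + X) (v(X) = (X + 2)/(X - 5) = (2 + X)/(-5 + X))
O(L, H) = -17 (O(L, H) = -9 - 8 = -17)
v(K)*O((-2 - 1)*(-1), -2) = ((2 - 1)/(-5 - 1))*(-17) = (1/(-6))*(-17) = -1/6*1*(-17) = -1/6*(-17) = 17/6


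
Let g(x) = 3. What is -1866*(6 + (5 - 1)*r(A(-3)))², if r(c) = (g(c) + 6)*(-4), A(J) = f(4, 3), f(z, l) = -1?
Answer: -35536104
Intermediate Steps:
A(J) = -1
r(c) = -36 (r(c) = (3 + 6)*(-4) = 9*(-4) = -36)
-1866*(6 + (5 - 1)*r(A(-3)))² = -1866*(6 + (5 - 1)*(-36))² = -1866*(6 + 4*(-36))² = -1866*(6 - 144)² = -1866*(-138)² = -1866*19044 = -35536104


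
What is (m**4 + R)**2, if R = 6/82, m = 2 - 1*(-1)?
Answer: 11048976/1681 ≈ 6572.9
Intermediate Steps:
m = 3 (m = 2 + 1 = 3)
R = 3/41 (R = 6*(1/82) = 3/41 ≈ 0.073171)
(m**4 + R)**2 = (3**4 + 3/41)**2 = (81 + 3/41)**2 = (3324/41)**2 = 11048976/1681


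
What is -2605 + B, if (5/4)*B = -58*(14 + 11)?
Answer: -3765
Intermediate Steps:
B = -1160 (B = 4*(-58*(14 + 11))/5 = 4*(-58*25)/5 = (⅘)*(-1450) = -1160)
-2605 + B = -2605 - 1160 = -3765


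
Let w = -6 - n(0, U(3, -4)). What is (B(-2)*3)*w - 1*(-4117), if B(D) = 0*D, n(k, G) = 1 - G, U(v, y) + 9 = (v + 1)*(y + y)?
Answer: 4117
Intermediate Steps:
U(v, y) = -9 + 2*y*(1 + v) (U(v, y) = -9 + (v + 1)*(y + y) = -9 + (1 + v)*(2*y) = -9 + 2*y*(1 + v))
B(D) = 0
w = -48 (w = -6 - (1 - (-9 + 2*(-4) + 2*3*(-4))) = -6 - (1 - (-9 - 8 - 24)) = -6 - (1 - 1*(-41)) = -6 - (1 + 41) = -6 - 1*42 = -6 - 42 = -48)
(B(-2)*3)*w - 1*(-4117) = (0*3)*(-48) - 1*(-4117) = 0*(-48) + 4117 = 0 + 4117 = 4117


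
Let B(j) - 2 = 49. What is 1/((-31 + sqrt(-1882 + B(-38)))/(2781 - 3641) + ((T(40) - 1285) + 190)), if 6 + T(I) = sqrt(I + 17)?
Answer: -860/(946829 - 860*sqrt(57) + I*sqrt(1831)) ≈ -0.00091457 + 4.1618e-8*I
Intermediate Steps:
B(j) = 51 (B(j) = 2 + 49 = 51)
T(I) = -6 + sqrt(17 + I) (T(I) = -6 + sqrt(I + 17) = -6 + sqrt(17 + I))
1/((-31 + sqrt(-1882 + B(-38)))/(2781 - 3641) + ((T(40) - 1285) + 190)) = 1/((-31 + sqrt(-1882 + 51))/(2781 - 3641) + (((-6 + sqrt(17 + 40)) - 1285) + 190)) = 1/((-31 + sqrt(-1831))/(-860) + (((-6 + sqrt(57)) - 1285) + 190)) = 1/((-31 + I*sqrt(1831))*(-1/860) + ((-1291 + sqrt(57)) + 190)) = 1/((31/860 - I*sqrt(1831)/860) + (-1101 + sqrt(57))) = 1/(-946829/860 + sqrt(57) - I*sqrt(1831)/860)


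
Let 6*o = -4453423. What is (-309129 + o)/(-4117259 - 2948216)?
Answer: 6308197/42392850 ≈ 0.14880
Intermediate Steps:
o = -4453423/6 (o = (⅙)*(-4453423) = -4453423/6 ≈ -7.4224e+5)
(-309129 + o)/(-4117259 - 2948216) = (-309129 - 4453423/6)/(-4117259 - 2948216) = -6308197/6/(-7065475) = -6308197/6*(-1/7065475) = 6308197/42392850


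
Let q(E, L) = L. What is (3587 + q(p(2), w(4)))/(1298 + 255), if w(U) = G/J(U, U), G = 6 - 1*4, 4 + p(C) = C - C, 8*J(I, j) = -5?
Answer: 17919/7765 ≈ 2.3077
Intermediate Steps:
J(I, j) = -5/8 (J(I, j) = (⅛)*(-5) = -5/8)
p(C) = -4 (p(C) = -4 + (C - C) = -4 + 0 = -4)
G = 2 (G = 6 - 4 = 2)
w(U) = -16/5 (w(U) = 2/(-5/8) = 2*(-8/5) = -16/5)
(3587 + q(p(2), w(4)))/(1298 + 255) = (3587 - 16/5)/(1298 + 255) = (17919/5)/1553 = (17919/5)*(1/1553) = 17919/7765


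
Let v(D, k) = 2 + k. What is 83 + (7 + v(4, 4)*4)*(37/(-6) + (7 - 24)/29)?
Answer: -21983/174 ≈ -126.34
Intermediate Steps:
83 + (7 + v(4, 4)*4)*(37/(-6) + (7 - 24)/29) = 83 + (7 + (2 + 4)*4)*(37/(-6) + (7 - 24)/29) = 83 + (7 + 6*4)*(37*(-⅙) - 17*1/29) = 83 + (7 + 24)*(-37/6 - 17/29) = 83 + 31*(-1175/174) = 83 - 36425/174 = -21983/174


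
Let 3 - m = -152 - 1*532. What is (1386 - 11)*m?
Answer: 944625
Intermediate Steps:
m = 687 (m = 3 - (-152 - 1*532) = 3 - (-152 - 532) = 3 - 1*(-684) = 3 + 684 = 687)
(1386 - 11)*m = (1386 - 11)*687 = 1375*687 = 944625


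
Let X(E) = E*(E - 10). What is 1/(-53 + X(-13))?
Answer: 1/246 ≈ 0.0040650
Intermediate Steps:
X(E) = E*(-10 + E)
1/(-53 + X(-13)) = 1/(-53 - 13*(-10 - 13)) = 1/(-53 - 13*(-23)) = 1/(-53 + 299) = 1/246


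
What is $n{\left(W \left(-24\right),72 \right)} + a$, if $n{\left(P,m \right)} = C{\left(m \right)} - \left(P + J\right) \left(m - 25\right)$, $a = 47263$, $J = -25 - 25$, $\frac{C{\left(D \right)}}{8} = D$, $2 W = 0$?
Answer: $50189$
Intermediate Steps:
$W = 0$ ($W = \frac{1}{2} \cdot 0 = 0$)
$C{\left(D \right)} = 8 D$
$J = -50$ ($J = -25 - 25 = -50$)
$n{\left(P,m \right)} = 8 m - \left(-50 + P\right) \left(-25 + m\right)$ ($n{\left(P,m \right)} = 8 m - \left(P - 50\right) \left(m - 25\right) = 8 m - \left(-50 + P\right) \left(-25 + m\right)$)
$n{\left(W \left(-24\right),72 \right)} + a = \left(-1250 + 25 \cdot 0 \left(-24\right) + 58 \cdot 72 - 0 \left(-24\right) 72\right) + 47263 = \left(-1250 + 25 \cdot 0 + 4176 - 0 \cdot 72\right) + 47263 = \left(-1250 + 0 + 4176 + 0\right) + 47263 = 2926 + 47263 = 50189$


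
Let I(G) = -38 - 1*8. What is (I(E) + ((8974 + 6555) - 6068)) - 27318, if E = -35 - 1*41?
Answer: -17903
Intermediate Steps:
E = -76 (E = -35 - 41 = -76)
I(G) = -46 (I(G) = -38 - 8 = -46)
(I(E) + ((8974 + 6555) - 6068)) - 27318 = (-46 + ((8974 + 6555) - 6068)) - 27318 = (-46 + (15529 - 6068)) - 27318 = (-46 + 9461) - 27318 = 9415 - 27318 = -17903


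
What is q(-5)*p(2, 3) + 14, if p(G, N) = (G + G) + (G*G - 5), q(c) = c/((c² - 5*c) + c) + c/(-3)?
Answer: 56/3 ≈ 18.667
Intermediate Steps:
q(c) = -c/3 + c/(c² - 4*c) (q(c) = c/(c² - 4*c) + c*(-⅓) = c/(c² - 4*c) - c/3 = -c/3 + c/(c² - 4*c))
p(G, N) = -5 + G² + 2*G (p(G, N) = 2*G + (G² - 5) = 2*G + (-5 + G²) = -5 + G² + 2*G)
q(-5)*p(2, 3) + 14 = ((3 - 1*(-5)² + 4*(-5))/(3*(-4 - 5)))*(-5 + 2² + 2*2) + 14 = ((⅓)*(3 - 1*25 - 20)/(-9))*(-5 + 4 + 4) + 14 = ((⅓)*(-⅑)*(3 - 25 - 20))*3 + 14 = ((⅓)*(-⅑)*(-42))*3 + 14 = (14/9)*3 + 14 = 14/3 + 14 = 56/3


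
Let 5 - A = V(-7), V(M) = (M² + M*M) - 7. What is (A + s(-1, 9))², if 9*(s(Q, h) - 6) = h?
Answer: 6241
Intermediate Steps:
s(Q, h) = 6 + h/9
V(M) = -7 + 2*M² (V(M) = (M² + M²) - 7 = 2*M² - 7 = -7 + 2*M²)
A = -86 (A = 5 - (-7 + 2*(-7)²) = 5 - (-7 + 2*49) = 5 - (-7 + 98) = 5 - 1*91 = 5 - 91 = -86)
(A + s(-1, 9))² = (-86 + (6 + (⅑)*9))² = (-86 + (6 + 1))² = (-86 + 7)² = (-79)² = 6241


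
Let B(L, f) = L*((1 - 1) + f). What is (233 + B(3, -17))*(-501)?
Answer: -91182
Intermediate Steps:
B(L, f) = L*f (B(L, f) = L*(0 + f) = L*f)
(233 + B(3, -17))*(-501) = (233 + 3*(-17))*(-501) = (233 - 51)*(-501) = 182*(-501) = -91182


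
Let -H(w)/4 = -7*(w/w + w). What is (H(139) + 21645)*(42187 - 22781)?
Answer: 496114390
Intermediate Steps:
H(w) = 28 + 28*w (H(w) = -(-28)*(w/w + w) = -(-28)*(1 + w) = -4*(-7 - 7*w) = 28 + 28*w)
(H(139) + 21645)*(42187 - 22781) = ((28 + 28*139) + 21645)*(42187 - 22781) = ((28 + 3892) + 21645)*19406 = (3920 + 21645)*19406 = 25565*19406 = 496114390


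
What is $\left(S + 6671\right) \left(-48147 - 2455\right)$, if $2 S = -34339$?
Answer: $531245097$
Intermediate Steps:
$S = - \frac{34339}{2}$ ($S = \frac{1}{2} \left(-34339\right) = - \frac{34339}{2} \approx -17170.0$)
$\left(S + 6671\right) \left(-48147 - 2455\right) = \left(- \frac{34339}{2} + 6671\right) \left(-48147 - 2455\right) = \left(- \frac{20997}{2}\right) \left(-50602\right) = 531245097$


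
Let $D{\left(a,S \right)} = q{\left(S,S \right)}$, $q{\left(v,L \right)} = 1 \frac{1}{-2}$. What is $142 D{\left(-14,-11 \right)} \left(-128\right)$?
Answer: $9088$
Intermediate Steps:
$q{\left(v,L \right)} = - \frac{1}{2}$ ($q{\left(v,L \right)} = 1 \left(- \frac{1}{2}\right) = - \frac{1}{2}$)
$D{\left(a,S \right)} = - \frac{1}{2}$
$142 D{\left(-14,-11 \right)} \left(-128\right) = 142 \left(- \frac{1}{2}\right) \left(-128\right) = \left(-71\right) \left(-128\right) = 9088$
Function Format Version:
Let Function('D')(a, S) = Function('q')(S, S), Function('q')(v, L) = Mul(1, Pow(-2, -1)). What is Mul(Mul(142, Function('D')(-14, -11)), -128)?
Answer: 9088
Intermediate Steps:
Function('q')(v, L) = Rational(-1, 2) (Function('q')(v, L) = Mul(1, Rational(-1, 2)) = Rational(-1, 2))
Function('D')(a, S) = Rational(-1, 2)
Mul(Mul(142, Function('D')(-14, -11)), -128) = Mul(Mul(142, Rational(-1, 2)), -128) = Mul(-71, -128) = 9088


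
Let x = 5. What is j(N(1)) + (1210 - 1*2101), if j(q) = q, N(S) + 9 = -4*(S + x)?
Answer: -924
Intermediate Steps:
N(S) = -29 - 4*S (N(S) = -9 - 4*(S + 5) = -9 - 4*(5 + S) = -9 + (-20 - 4*S) = -29 - 4*S)
j(N(1)) + (1210 - 1*2101) = (-29 - 4*1) + (1210 - 1*2101) = (-29 - 4) + (1210 - 2101) = -33 - 891 = -924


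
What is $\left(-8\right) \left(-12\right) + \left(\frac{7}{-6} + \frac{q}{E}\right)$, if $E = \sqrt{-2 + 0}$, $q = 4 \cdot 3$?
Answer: $\frac{569}{6} - 6 i \sqrt{2} \approx 94.833 - 8.4853 i$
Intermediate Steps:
$q = 12$
$E = i \sqrt{2}$ ($E = \sqrt{-2} = i \sqrt{2} \approx 1.4142 i$)
$\left(-8\right) \left(-12\right) + \left(\frac{7}{-6} + \frac{q}{E}\right) = \left(-8\right) \left(-12\right) + \left(\frac{7}{-6} + \frac{12}{i \sqrt{2}}\right) = 96 + \left(7 \left(- \frac{1}{6}\right) + 12 \left(- \frac{i \sqrt{2}}{2}\right)\right) = 96 - \left(\frac{7}{6} + 6 i \sqrt{2}\right) = \frac{569}{6} - 6 i \sqrt{2}$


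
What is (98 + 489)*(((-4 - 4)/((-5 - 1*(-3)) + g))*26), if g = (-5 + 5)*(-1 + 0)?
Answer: 61048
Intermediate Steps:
g = 0 (g = 0*(-1) = 0)
(98 + 489)*(((-4 - 4)/((-5 - 1*(-3)) + g))*26) = (98 + 489)*(((-4 - 4)/((-5 - 1*(-3)) + 0))*26) = 587*(-8/((-5 + 3) + 0)*26) = 587*(-8/(-2 + 0)*26) = 587*(-8/(-2)*26) = 587*(-8*(-½)*26) = 587*(4*26) = 587*104 = 61048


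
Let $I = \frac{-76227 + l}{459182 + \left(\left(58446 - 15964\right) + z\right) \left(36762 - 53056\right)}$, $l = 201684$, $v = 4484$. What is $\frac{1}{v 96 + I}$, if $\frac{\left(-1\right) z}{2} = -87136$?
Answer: $\frac{3531330494}{1520110649643759} \approx 2.3231 \cdot 10^{-6}$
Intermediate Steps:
$z = 174272$ ($z = \left(-2\right) \left(-87136\right) = 174272$)
$I = - \frac{125457}{3531330494}$ ($I = \frac{-76227 + 201684}{459182 + \left(\left(58446 - 15964\right) + 174272\right) \left(36762 - 53056\right)} = \frac{125457}{459182 + \left(\left(58446 - 15964\right) + 174272\right) \left(-16294\right)} = \frac{125457}{459182 + \left(42482 + 174272\right) \left(-16294\right)} = \frac{125457}{459182 + 216754 \left(-16294\right)} = \frac{125457}{459182 - 3531789676} = \frac{125457}{-3531330494} = 125457 \left(- \frac{1}{3531330494}\right) = - \frac{125457}{3531330494} \approx -3.5527 \cdot 10^{-5}$)
$\frac{1}{v 96 + I} = \frac{1}{4484 \cdot 96 - \frac{125457}{3531330494}} = \frac{1}{430464 - \frac{125457}{3531330494}} = \frac{1}{\frac{1520110649643759}{3531330494}} = \frac{3531330494}{1520110649643759}$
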